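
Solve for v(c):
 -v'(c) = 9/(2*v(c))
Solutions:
 v(c) = -sqrt(C1 - 9*c)
 v(c) = sqrt(C1 - 9*c)


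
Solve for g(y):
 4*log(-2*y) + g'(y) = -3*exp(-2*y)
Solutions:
 g(y) = C1 - 4*y*log(-y) + 4*y*(1 - log(2)) + 3*exp(-2*y)/2


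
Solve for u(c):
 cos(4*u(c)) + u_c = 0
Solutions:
 u(c) = -asin((C1 + exp(8*c))/(C1 - exp(8*c)))/4 + pi/4
 u(c) = asin((C1 + exp(8*c))/(C1 - exp(8*c)))/4


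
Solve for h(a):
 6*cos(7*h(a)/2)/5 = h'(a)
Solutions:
 -6*a/5 - log(sin(7*h(a)/2) - 1)/7 + log(sin(7*h(a)/2) + 1)/7 = C1


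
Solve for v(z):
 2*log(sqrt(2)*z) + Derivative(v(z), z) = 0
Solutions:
 v(z) = C1 - 2*z*log(z) - z*log(2) + 2*z


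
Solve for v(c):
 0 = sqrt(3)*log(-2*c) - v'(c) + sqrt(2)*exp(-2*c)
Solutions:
 v(c) = C1 + sqrt(3)*c*log(-c) + sqrt(3)*c*(-1 + log(2)) - sqrt(2)*exp(-2*c)/2


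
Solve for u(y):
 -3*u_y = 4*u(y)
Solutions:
 u(y) = C1*exp(-4*y/3)


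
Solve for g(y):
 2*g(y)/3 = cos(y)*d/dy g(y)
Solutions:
 g(y) = C1*(sin(y) + 1)^(1/3)/(sin(y) - 1)^(1/3)


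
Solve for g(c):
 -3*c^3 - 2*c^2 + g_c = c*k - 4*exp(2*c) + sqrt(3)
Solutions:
 g(c) = C1 + 3*c^4/4 + 2*c^3/3 + c^2*k/2 + sqrt(3)*c - 2*exp(2*c)


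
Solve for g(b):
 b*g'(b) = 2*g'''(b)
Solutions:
 g(b) = C1 + Integral(C2*airyai(2^(2/3)*b/2) + C3*airybi(2^(2/3)*b/2), b)


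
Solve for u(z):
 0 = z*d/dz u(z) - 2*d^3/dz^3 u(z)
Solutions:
 u(z) = C1 + Integral(C2*airyai(2^(2/3)*z/2) + C3*airybi(2^(2/3)*z/2), z)


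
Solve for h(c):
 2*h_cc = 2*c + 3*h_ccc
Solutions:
 h(c) = C1 + C2*c + C3*exp(2*c/3) + c^3/6 + 3*c^2/4


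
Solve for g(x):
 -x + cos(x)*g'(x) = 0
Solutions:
 g(x) = C1 + Integral(x/cos(x), x)


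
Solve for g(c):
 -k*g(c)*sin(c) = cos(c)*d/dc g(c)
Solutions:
 g(c) = C1*exp(k*log(cos(c)))


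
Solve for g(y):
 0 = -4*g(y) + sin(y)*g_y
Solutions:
 g(y) = C1*(cos(y)^2 - 2*cos(y) + 1)/(cos(y)^2 + 2*cos(y) + 1)


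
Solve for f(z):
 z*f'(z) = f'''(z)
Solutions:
 f(z) = C1 + Integral(C2*airyai(z) + C3*airybi(z), z)


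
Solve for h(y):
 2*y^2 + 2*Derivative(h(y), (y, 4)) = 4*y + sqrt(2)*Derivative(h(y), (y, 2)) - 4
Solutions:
 h(y) = C1 + C2*y + C3*exp(-2^(3/4)*y/2) + C4*exp(2^(3/4)*y/2) + sqrt(2)*y^4/12 - sqrt(2)*y^3/3 + y^2*(sqrt(2) + 2)


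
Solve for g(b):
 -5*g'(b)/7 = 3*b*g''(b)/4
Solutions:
 g(b) = C1 + C2*b^(1/21)


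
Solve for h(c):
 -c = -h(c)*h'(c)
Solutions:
 h(c) = -sqrt(C1 + c^2)
 h(c) = sqrt(C1 + c^2)


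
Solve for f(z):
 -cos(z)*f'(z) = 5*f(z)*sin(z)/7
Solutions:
 f(z) = C1*cos(z)^(5/7)


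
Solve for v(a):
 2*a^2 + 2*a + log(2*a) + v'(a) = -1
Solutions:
 v(a) = C1 - 2*a^3/3 - a^2 - a*log(a) - a*log(2)


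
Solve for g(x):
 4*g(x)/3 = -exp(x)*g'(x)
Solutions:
 g(x) = C1*exp(4*exp(-x)/3)


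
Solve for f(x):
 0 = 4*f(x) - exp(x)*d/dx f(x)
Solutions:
 f(x) = C1*exp(-4*exp(-x))


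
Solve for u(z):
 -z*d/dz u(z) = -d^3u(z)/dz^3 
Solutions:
 u(z) = C1 + Integral(C2*airyai(z) + C3*airybi(z), z)


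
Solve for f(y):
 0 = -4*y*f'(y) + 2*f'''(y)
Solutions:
 f(y) = C1 + Integral(C2*airyai(2^(1/3)*y) + C3*airybi(2^(1/3)*y), y)


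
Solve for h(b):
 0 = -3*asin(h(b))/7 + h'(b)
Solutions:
 Integral(1/asin(_y), (_y, h(b))) = C1 + 3*b/7


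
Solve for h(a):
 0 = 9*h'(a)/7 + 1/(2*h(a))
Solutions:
 h(a) = -sqrt(C1 - 7*a)/3
 h(a) = sqrt(C1 - 7*a)/3


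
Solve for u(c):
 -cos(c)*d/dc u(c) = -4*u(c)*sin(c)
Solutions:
 u(c) = C1/cos(c)^4


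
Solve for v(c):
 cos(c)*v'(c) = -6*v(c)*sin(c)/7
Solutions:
 v(c) = C1*cos(c)^(6/7)


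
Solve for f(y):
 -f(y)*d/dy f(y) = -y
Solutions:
 f(y) = -sqrt(C1 + y^2)
 f(y) = sqrt(C1 + y^2)


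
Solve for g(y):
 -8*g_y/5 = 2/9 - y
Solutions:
 g(y) = C1 + 5*y^2/16 - 5*y/36


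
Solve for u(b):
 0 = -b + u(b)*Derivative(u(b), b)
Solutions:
 u(b) = -sqrt(C1 + b^2)
 u(b) = sqrt(C1 + b^2)


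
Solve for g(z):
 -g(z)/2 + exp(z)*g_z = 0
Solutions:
 g(z) = C1*exp(-exp(-z)/2)


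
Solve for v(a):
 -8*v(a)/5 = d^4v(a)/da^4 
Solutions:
 v(a) = (C1*sin(2^(1/4)*5^(3/4)*a/5) + C2*cos(2^(1/4)*5^(3/4)*a/5))*exp(-2^(1/4)*5^(3/4)*a/5) + (C3*sin(2^(1/4)*5^(3/4)*a/5) + C4*cos(2^(1/4)*5^(3/4)*a/5))*exp(2^(1/4)*5^(3/4)*a/5)


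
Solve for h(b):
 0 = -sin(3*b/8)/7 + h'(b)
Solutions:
 h(b) = C1 - 8*cos(3*b/8)/21


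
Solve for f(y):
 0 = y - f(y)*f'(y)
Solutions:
 f(y) = -sqrt(C1 + y^2)
 f(y) = sqrt(C1 + y^2)


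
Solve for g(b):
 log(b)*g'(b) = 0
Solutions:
 g(b) = C1


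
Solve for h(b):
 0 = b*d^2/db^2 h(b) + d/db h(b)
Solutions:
 h(b) = C1 + C2*log(b)


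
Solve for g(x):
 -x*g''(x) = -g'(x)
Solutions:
 g(x) = C1 + C2*x^2


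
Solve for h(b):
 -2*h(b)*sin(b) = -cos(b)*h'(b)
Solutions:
 h(b) = C1/cos(b)^2


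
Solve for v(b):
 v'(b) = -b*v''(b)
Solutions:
 v(b) = C1 + C2*log(b)


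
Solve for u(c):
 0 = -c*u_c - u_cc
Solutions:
 u(c) = C1 + C2*erf(sqrt(2)*c/2)


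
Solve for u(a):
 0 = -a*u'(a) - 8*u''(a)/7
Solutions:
 u(a) = C1 + C2*erf(sqrt(7)*a/4)


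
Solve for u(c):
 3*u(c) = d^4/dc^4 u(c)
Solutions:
 u(c) = C1*exp(-3^(1/4)*c) + C2*exp(3^(1/4)*c) + C3*sin(3^(1/4)*c) + C4*cos(3^(1/4)*c)


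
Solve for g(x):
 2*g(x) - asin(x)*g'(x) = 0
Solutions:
 g(x) = C1*exp(2*Integral(1/asin(x), x))


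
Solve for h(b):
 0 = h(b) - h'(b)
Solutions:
 h(b) = C1*exp(b)


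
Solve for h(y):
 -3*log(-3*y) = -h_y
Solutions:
 h(y) = C1 + 3*y*log(-y) + 3*y*(-1 + log(3))


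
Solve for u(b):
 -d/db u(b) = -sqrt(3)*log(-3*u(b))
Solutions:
 -sqrt(3)*Integral(1/(log(-_y) + log(3)), (_y, u(b)))/3 = C1 - b


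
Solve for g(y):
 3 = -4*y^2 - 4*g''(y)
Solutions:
 g(y) = C1 + C2*y - y^4/12 - 3*y^2/8


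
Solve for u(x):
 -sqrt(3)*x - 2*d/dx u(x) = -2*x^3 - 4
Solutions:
 u(x) = C1 + x^4/4 - sqrt(3)*x^2/4 + 2*x


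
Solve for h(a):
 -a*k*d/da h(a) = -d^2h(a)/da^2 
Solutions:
 h(a) = Piecewise((-sqrt(2)*sqrt(pi)*C1*erf(sqrt(2)*a*sqrt(-k)/2)/(2*sqrt(-k)) - C2, (k > 0) | (k < 0)), (-C1*a - C2, True))


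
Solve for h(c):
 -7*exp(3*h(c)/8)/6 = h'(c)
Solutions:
 h(c) = 8*log(1/(C1 + 7*c))/3 + 32*log(2)/3
 h(c) = 8*log(2^(1/3)*(-1 - sqrt(3)*I)*(1/(C1 + 7*c))^(1/3))
 h(c) = 8*log(2^(1/3)*(-1 + sqrt(3)*I)*(1/(C1 + 7*c))^(1/3))


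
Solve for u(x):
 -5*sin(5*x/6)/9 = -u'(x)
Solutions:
 u(x) = C1 - 2*cos(5*x/6)/3


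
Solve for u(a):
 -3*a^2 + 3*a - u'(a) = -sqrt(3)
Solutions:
 u(a) = C1 - a^3 + 3*a^2/2 + sqrt(3)*a


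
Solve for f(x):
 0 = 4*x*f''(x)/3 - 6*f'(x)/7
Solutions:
 f(x) = C1 + C2*x^(23/14)


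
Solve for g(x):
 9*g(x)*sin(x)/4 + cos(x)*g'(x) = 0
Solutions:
 g(x) = C1*cos(x)^(9/4)


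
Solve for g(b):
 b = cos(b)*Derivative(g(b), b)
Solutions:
 g(b) = C1 + Integral(b/cos(b), b)


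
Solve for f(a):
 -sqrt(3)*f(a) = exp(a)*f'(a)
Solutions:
 f(a) = C1*exp(sqrt(3)*exp(-a))


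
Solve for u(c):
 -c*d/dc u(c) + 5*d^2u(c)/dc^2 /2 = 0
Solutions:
 u(c) = C1 + C2*erfi(sqrt(5)*c/5)


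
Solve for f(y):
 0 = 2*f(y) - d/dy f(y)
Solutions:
 f(y) = C1*exp(2*y)


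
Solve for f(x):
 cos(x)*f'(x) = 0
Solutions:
 f(x) = C1


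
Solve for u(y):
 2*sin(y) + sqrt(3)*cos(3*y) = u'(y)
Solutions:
 u(y) = C1 + sqrt(3)*sin(3*y)/3 - 2*cos(y)


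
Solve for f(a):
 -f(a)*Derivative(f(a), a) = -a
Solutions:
 f(a) = -sqrt(C1 + a^2)
 f(a) = sqrt(C1 + a^2)


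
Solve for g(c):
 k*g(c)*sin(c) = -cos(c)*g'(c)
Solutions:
 g(c) = C1*exp(k*log(cos(c)))


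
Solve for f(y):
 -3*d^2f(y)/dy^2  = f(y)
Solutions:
 f(y) = C1*sin(sqrt(3)*y/3) + C2*cos(sqrt(3)*y/3)


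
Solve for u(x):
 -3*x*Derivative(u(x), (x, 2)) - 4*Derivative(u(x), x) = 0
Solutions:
 u(x) = C1 + C2/x^(1/3)


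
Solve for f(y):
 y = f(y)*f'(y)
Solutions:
 f(y) = -sqrt(C1 + y^2)
 f(y) = sqrt(C1 + y^2)


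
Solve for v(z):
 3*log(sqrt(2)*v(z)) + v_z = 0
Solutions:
 2*Integral(1/(2*log(_y) + log(2)), (_y, v(z)))/3 = C1 - z


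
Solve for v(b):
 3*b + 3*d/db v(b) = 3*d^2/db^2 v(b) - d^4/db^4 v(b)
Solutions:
 v(b) = C1 + C2*exp(2^(1/3)*b*(2/(sqrt(5) + 3)^(1/3) + 2^(1/3)*(sqrt(5) + 3)^(1/3))/4)*sin(2^(1/3)*sqrt(3)*b*(-2^(1/3)*(sqrt(5) + 3)^(1/3) + 2/(sqrt(5) + 3)^(1/3))/4) + C3*exp(2^(1/3)*b*(2/(sqrt(5) + 3)^(1/3) + 2^(1/3)*(sqrt(5) + 3)^(1/3))/4)*cos(2^(1/3)*sqrt(3)*b*(-2^(1/3)*(sqrt(5) + 3)^(1/3) + 2/(sqrt(5) + 3)^(1/3))/4) + C4*exp(-2^(1/3)*b*((sqrt(5) + 3)^(-1/3) + 2^(1/3)*(sqrt(5) + 3)^(1/3)/2)) - b^2/2 - b


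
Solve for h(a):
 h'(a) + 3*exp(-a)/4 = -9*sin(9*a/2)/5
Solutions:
 h(a) = C1 + 2*cos(9*a/2)/5 + 3*exp(-a)/4


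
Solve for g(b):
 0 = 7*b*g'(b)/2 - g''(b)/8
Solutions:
 g(b) = C1 + C2*erfi(sqrt(14)*b)


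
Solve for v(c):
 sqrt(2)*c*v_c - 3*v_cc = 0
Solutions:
 v(c) = C1 + C2*erfi(2^(3/4)*sqrt(3)*c/6)


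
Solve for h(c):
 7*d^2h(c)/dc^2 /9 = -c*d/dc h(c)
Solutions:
 h(c) = C1 + C2*erf(3*sqrt(14)*c/14)


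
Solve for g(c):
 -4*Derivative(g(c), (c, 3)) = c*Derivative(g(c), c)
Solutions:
 g(c) = C1 + Integral(C2*airyai(-2^(1/3)*c/2) + C3*airybi(-2^(1/3)*c/2), c)


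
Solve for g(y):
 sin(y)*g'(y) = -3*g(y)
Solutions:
 g(y) = C1*(cos(y) + 1)^(3/2)/(cos(y) - 1)^(3/2)


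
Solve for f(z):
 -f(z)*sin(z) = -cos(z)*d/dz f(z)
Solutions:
 f(z) = C1/cos(z)


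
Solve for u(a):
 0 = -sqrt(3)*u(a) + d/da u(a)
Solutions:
 u(a) = C1*exp(sqrt(3)*a)


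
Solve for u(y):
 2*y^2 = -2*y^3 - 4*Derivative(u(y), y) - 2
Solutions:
 u(y) = C1 - y^4/8 - y^3/6 - y/2


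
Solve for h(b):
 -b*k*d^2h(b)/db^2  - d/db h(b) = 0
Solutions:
 h(b) = C1 + b^(((re(k) - 1)*re(k) + im(k)^2)/(re(k)^2 + im(k)^2))*(C2*sin(log(b)*Abs(im(k))/(re(k)^2 + im(k)^2)) + C3*cos(log(b)*im(k)/(re(k)^2 + im(k)^2)))


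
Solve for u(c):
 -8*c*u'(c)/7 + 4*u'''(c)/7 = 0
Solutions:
 u(c) = C1 + Integral(C2*airyai(2^(1/3)*c) + C3*airybi(2^(1/3)*c), c)


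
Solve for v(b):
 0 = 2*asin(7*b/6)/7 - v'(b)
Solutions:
 v(b) = C1 + 2*b*asin(7*b/6)/7 + 2*sqrt(36 - 49*b^2)/49


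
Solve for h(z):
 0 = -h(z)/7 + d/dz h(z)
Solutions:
 h(z) = C1*exp(z/7)


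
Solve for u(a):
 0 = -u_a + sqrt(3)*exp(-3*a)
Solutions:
 u(a) = C1 - sqrt(3)*exp(-3*a)/3


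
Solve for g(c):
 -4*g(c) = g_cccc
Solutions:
 g(c) = (C1*sin(c) + C2*cos(c))*exp(-c) + (C3*sin(c) + C4*cos(c))*exp(c)


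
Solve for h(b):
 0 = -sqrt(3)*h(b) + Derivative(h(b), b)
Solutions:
 h(b) = C1*exp(sqrt(3)*b)


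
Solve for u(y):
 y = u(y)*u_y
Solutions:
 u(y) = -sqrt(C1 + y^2)
 u(y) = sqrt(C1 + y^2)


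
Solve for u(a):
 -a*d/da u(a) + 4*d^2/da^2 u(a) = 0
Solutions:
 u(a) = C1 + C2*erfi(sqrt(2)*a/4)


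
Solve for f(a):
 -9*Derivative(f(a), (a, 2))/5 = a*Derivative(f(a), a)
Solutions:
 f(a) = C1 + C2*erf(sqrt(10)*a/6)


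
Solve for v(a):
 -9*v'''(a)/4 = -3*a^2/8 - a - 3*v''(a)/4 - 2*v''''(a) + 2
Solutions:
 v(a) = C1 + C2*a - a^4/24 - 13*a^3/18 - 23*a^2/6 + (C3*sin(sqrt(15)*a/16) + C4*cos(sqrt(15)*a/16))*exp(9*a/16)


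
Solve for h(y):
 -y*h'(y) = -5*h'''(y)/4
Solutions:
 h(y) = C1 + Integral(C2*airyai(10^(2/3)*y/5) + C3*airybi(10^(2/3)*y/5), y)


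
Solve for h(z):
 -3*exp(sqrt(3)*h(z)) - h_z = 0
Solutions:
 h(z) = sqrt(3)*(2*log(1/(C1 + 3*z)) - log(3))/6


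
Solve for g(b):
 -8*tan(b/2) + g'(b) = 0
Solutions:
 g(b) = C1 - 16*log(cos(b/2))


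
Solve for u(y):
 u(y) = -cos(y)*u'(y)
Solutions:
 u(y) = C1*sqrt(sin(y) - 1)/sqrt(sin(y) + 1)


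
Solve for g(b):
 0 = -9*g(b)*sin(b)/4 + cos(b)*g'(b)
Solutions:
 g(b) = C1/cos(b)^(9/4)


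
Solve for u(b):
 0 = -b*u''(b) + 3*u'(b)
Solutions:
 u(b) = C1 + C2*b^4


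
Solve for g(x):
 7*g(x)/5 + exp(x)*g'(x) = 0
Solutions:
 g(x) = C1*exp(7*exp(-x)/5)


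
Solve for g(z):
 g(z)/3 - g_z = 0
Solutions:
 g(z) = C1*exp(z/3)


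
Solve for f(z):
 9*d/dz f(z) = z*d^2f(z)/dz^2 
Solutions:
 f(z) = C1 + C2*z^10


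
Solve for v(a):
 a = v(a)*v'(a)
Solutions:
 v(a) = -sqrt(C1 + a^2)
 v(a) = sqrt(C1 + a^2)


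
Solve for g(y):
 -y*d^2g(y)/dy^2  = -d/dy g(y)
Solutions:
 g(y) = C1 + C2*y^2


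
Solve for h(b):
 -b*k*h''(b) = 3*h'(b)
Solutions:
 h(b) = C1 + b^(((re(k) - 3)*re(k) + im(k)^2)/(re(k)^2 + im(k)^2))*(C2*sin(3*log(b)*Abs(im(k))/(re(k)^2 + im(k)^2)) + C3*cos(3*log(b)*im(k)/(re(k)^2 + im(k)^2)))


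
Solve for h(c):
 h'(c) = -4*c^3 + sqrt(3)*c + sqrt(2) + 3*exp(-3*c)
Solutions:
 h(c) = C1 - c^4 + sqrt(3)*c^2/2 + sqrt(2)*c - exp(-3*c)


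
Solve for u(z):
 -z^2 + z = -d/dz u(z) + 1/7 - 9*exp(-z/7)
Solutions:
 u(z) = C1 + z^3/3 - z^2/2 + z/7 + 63*exp(-z/7)


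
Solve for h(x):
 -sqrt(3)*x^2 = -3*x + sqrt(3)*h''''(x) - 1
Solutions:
 h(x) = C1 + C2*x + C3*x^2 + C4*x^3 - x^6/360 + sqrt(3)*x^5/120 + sqrt(3)*x^4/72


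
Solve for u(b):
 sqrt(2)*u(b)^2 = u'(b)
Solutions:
 u(b) = -1/(C1 + sqrt(2)*b)


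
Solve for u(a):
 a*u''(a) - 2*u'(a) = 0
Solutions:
 u(a) = C1 + C2*a^3


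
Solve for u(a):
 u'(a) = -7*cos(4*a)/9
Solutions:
 u(a) = C1 - 7*sin(4*a)/36


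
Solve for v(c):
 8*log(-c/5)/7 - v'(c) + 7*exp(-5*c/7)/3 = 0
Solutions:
 v(c) = C1 + 8*c*log(-c)/7 + 8*c*(-log(5) - 1)/7 - 49*exp(-5*c/7)/15


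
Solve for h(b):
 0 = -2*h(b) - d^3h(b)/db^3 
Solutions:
 h(b) = C3*exp(-2^(1/3)*b) + (C1*sin(2^(1/3)*sqrt(3)*b/2) + C2*cos(2^(1/3)*sqrt(3)*b/2))*exp(2^(1/3)*b/2)


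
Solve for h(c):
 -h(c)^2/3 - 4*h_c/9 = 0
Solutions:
 h(c) = 4/(C1 + 3*c)


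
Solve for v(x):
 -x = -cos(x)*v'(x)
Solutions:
 v(x) = C1 + Integral(x/cos(x), x)


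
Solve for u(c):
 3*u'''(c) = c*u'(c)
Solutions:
 u(c) = C1 + Integral(C2*airyai(3^(2/3)*c/3) + C3*airybi(3^(2/3)*c/3), c)


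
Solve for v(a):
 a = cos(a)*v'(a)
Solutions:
 v(a) = C1 + Integral(a/cos(a), a)


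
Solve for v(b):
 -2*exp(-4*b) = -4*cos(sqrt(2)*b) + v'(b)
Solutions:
 v(b) = C1 + 2*sqrt(2)*sin(sqrt(2)*b) + exp(-4*b)/2


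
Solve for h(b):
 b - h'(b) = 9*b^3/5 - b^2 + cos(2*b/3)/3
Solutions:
 h(b) = C1 - 9*b^4/20 + b^3/3 + b^2/2 - sin(2*b/3)/2


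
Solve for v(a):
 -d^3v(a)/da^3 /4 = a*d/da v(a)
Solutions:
 v(a) = C1 + Integral(C2*airyai(-2^(2/3)*a) + C3*airybi(-2^(2/3)*a), a)


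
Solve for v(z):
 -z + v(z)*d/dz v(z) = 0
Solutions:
 v(z) = -sqrt(C1 + z^2)
 v(z) = sqrt(C1 + z^2)


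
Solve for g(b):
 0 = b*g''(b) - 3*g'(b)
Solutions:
 g(b) = C1 + C2*b^4


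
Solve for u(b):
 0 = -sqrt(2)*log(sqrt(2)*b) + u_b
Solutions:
 u(b) = C1 + sqrt(2)*b*log(b) - sqrt(2)*b + sqrt(2)*b*log(2)/2


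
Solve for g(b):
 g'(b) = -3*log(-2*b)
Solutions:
 g(b) = C1 - 3*b*log(-b) + 3*b*(1 - log(2))


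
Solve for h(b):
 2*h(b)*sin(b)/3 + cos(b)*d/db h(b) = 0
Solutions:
 h(b) = C1*cos(b)^(2/3)


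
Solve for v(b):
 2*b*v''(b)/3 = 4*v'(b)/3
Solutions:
 v(b) = C1 + C2*b^3


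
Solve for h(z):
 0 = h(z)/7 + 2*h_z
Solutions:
 h(z) = C1*exp(-z/14)


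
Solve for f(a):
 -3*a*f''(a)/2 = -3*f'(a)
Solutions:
 f(a) = C1 + C2*a^3


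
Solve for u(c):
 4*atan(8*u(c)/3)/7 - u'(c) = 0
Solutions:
 Integral(1/atan(8*_y/3), (_y, u(c))) = C1 + 4*c/7


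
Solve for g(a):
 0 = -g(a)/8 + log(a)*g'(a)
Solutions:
 g(a) = C1*exp(li(a)/8)


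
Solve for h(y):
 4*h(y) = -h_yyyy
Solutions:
 h(y) = (C1*sin(y) + C2*cos(y))*exp(-y) + (C3*sin(y) + C4*cos(y))*exp(y)


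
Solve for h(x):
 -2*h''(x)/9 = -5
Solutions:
 h(x) = C1 + C2*x + 45*x^2/4


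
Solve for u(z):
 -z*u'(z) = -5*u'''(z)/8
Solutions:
 u(z) = C1 + Integral(C2*airyai(2*5^(2/3)*z/5) + C3*airybi(2*5^(2/3)*z/5), z)


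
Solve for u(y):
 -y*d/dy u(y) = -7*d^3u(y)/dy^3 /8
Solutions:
 u(y) = C1 + Integral(C2*airyai(2*7^(2/3)*y/7) + C3*airybi(2*7^(2/3)*y/7), y)


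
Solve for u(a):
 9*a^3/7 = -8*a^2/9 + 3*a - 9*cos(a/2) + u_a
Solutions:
 u(a) = C1 + 9*a^4/28 + 8*a^3/27 - 3*a^2/2 + 18*sin(a/2)


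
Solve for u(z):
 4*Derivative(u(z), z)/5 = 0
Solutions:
 u(z) = C1


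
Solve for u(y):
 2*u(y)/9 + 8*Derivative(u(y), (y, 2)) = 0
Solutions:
 u(y) = C1*sin(y/6) + C2*cos(y/6)


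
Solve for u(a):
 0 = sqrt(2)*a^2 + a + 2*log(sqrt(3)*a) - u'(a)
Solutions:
 u(a) = C1 + sqrt(2)*a^3/3 + a^2/2 + 2*a*log(a) - 2*a + a*log(3)


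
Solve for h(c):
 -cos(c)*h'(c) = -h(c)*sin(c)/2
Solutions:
 h(c) = C1/sqrt(cos(c))


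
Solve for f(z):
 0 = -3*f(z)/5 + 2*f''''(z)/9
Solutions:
 f(z) = C1*exp(-30^(3/4)*z/10) + C2*exp(30^(3/4)*z/10) + C3*sin(30^(3/4)*z/10) + C4*cos(30^(3/4)*z/10)


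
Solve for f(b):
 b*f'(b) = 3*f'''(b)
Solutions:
 f(b) = C1 + Integral(C2*airyai(3^(2/3)*b/3) + C3*airybi(3^(2/3)*b/3), b)


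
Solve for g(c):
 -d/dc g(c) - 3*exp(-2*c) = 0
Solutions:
 g(c) = C1 + 3*exp(-2*c)/2


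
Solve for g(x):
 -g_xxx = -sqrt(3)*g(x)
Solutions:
 g(x) = C3*exp(3^(1/6)*x) + (C1*sin(3^(2/3)*x/2) + C2*cos(3^(2/3)*x/2))*exp(-3^(1/6)*x/2)


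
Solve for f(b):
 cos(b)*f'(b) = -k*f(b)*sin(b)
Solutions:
 f(b) = C1*exp(k*log(cos(b)))


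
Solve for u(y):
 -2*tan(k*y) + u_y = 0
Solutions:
 u(y) = C1 + 2*Piecewise((-log(cos(k*y))/k, Ne(k, 0)), (0, True))


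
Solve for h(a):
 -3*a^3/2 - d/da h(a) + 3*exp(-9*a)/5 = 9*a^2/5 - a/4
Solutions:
 h(a) = C1 - 3*a^4/8 - 3*a^3/5 + a^2/8 - exp(-9*a)/15


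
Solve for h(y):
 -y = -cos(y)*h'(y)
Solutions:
 h(y) = C1 + Integral(y/cos(y), y)


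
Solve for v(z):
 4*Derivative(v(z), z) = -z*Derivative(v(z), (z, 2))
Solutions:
 v(z) = C1 + C2/z^3


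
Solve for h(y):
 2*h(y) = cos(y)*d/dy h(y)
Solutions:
 h(y) = C1*(sin(y) + 1)/(sin(y) - 1)


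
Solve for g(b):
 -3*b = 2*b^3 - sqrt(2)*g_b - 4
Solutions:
 g(b) = C1 + sqrt(2)*b^4/4 + 3*sqrt(2)*b^2/4 - 2*sqrt(2)*b


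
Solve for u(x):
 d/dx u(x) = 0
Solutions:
 u(x) = C1


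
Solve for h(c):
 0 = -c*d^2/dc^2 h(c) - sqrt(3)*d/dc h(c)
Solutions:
 h(c) = C1 + C2*c^(1 - sqrt(3))


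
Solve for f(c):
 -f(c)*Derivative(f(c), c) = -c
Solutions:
 f(c) = -sqrt(C1 + c^2)
 f(c) = sqrt(C1 + c^2)


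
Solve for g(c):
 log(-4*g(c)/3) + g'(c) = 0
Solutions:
 Integral(1/(log(-_y) - log(3) + 2*log(2)), (_y, g(c))) = C1 - c


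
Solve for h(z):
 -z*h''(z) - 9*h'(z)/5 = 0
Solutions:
 h(z) = C1 + C2/z^(4/5)


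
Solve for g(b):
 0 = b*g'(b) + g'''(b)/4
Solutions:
 g(b) = C1 + Integral(C2*airyai(-2^(2/3)*b) + C3*airybi(-2^(2/3)*b), b)


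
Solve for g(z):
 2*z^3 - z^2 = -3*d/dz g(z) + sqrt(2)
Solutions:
 g(z) = C1 - z^4/6 + z^3/9 + sqrt(2)*z/3


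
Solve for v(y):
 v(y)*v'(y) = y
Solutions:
 v(y) = -sqrt(C1 + y^2)
 v(y) = sqrt(C1 + y^2)


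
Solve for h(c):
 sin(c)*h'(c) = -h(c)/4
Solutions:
 h(c) = C1*(cos(c) + 1)^(1/8)/(cos(c) - 1)^(1/8)


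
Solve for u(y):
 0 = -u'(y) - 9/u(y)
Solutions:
 u(y) = -sqrt(C1 - 18*y)
 u(y) = sqrt(C1 - 18*y)


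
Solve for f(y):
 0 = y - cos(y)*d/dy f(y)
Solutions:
 f(y) = C1 + Integral(y/cos(y), y)


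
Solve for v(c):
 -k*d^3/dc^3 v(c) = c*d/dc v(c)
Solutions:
 v(c) = C1 + Integral(C2*airyai(c*(-1/k)^(1/3)) + C3*airybi(c*(-1/k)^(1/3)), c)


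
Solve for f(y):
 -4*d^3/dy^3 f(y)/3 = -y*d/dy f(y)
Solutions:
 f(y) = C1 + Integral(C2*airyai(6^(1/3)*y/2) + C3*airybi(6^(1/3)*y/2), y)


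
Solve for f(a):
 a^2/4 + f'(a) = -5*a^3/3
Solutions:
 f(a) = C1 - 5*a^4/12 - a^3/12


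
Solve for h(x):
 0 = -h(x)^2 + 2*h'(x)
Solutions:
 h(x) = -2/(C1 + x)


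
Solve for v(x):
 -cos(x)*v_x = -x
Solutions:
 v(x) = C1 + Integral(x/cos(x), x)


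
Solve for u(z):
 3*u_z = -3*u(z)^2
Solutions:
 u(z) = 1/(C1 + z)


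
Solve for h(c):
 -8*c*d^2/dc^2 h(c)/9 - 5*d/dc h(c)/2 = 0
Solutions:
 h(c) = C1 + C2/c^(29/16)


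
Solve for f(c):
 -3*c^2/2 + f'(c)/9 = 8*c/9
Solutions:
 f(c) = C1 + 9*c^3/2 + 4*c^2


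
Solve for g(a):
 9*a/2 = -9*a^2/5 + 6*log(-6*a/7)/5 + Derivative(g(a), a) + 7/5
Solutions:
 g(a) = C1 + 3*a^3/5 + 9*a^2/4 - 6*a*log(-a)/5 + a*(-6*log(6) - 1 + 6*log(7))/5


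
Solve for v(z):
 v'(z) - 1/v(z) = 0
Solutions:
 v(z) = -sqrt(C1 + 2*z)
 v(z) = sqrt(C1 + 2*z)


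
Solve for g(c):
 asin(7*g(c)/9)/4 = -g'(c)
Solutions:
 Integral(1/asin(7*_y/9), (_y, g(c))) = C1 - c/4


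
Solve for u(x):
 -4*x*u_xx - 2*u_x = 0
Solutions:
 u(x) = C1 + C2*sqrt(x)


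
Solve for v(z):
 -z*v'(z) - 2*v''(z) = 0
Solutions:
 v(z) = C1 + C2*erf(z/2)


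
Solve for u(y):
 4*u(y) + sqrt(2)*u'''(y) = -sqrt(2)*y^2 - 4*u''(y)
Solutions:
 u(y) = C1*exp(y*(-4*sqrt(2) + 8/(3*sqrt(354) + 43*sqrt(2))^(1/3) + (3*sqrt(354) + 43*sqrt(2))^(1/3))/6)*sin(sqrt(3)*y*(-(3*sqrt(354) + 43*sqrt(2))^(1/3) + 8/(3*sqrt(354) + 43*sqrt(2))^(1/3))/6) + C2*exp(y*(-4*sqrt(2) + 8/(3*sqrt(354) + 43*sqrt(2))^(1/3) + (3*sqrt(354) + 43*sqrt(2))^(1/3))/6)*cos(sqrt(3)*y*(-(3*sqrt(354) + 43*sqrt(2))^(1/3) + 8/(3*sqrt(354) + 43*sqrt(2))^(1/3))/6) + C3*exp(-y*(8/(3*sqrt(354) + 43*sqrt(2))^(1/3) + 2*sqrt(2) + (3*sqrt(354) + 43*sqrt(2))^(1/3))/3) - sqrt(2)*y^2/4 + sqrt(2)/2


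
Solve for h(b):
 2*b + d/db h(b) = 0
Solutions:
 h(b) = C1 - b^2


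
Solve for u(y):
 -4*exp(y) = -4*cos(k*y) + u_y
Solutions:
 u(y) = C1 - 4*exp(y) + 4*sin(k*y)/k


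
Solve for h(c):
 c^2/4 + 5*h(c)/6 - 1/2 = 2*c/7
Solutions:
 h(c) = -3*c^2/10 + 12*c/35 + 3/5


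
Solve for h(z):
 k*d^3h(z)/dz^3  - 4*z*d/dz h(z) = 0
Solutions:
 h(z) = C1 + Integral(C2*airyai(2^(2/3)*z*(1/k)^(1/3)) + C3*airybi(2^(2/3)*z*(1/k)^(1/3)), z)


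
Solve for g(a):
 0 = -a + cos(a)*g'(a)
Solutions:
 g(a) = C1 + Integral(a/cos(a), a)


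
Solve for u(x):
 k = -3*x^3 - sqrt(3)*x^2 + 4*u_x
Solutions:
 u(x) = C1 + k*x/4 + 3*x^4/16 + sqrt(3)*x^3/12


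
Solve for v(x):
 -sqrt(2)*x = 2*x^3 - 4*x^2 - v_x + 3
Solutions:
 v(x) = C1 + x^4/2 - 4*x^3/3 + sqrt(2)*x^2/2 + 3*x


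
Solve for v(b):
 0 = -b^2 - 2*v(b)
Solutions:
 v(b) = -b^2/2


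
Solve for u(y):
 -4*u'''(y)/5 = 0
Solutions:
 u(y) = C1 + C2*y + C3*y^2


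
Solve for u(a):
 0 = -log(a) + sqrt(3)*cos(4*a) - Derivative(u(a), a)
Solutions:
 u(a) = C1 - a*log(a) + a + sqrt(3)*sin(4*a)/4


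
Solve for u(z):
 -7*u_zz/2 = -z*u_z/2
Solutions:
 u(z) = C1 + C2*erfi(sqrt(14)*z/14)


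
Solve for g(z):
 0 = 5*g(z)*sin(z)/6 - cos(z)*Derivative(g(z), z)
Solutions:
 g(z) = C1/cos(z)^(5/6)


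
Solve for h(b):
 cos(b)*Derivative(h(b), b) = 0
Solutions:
 h(b) = C1


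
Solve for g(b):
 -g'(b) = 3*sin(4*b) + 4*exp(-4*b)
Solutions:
 g(b) = C1 + 3*cos(4*b)/4 + exp(-4*b)


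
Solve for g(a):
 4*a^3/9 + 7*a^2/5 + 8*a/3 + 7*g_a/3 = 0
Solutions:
 g(a) = C1 - a^4/21 - a^3/5 - 4*a^2/7


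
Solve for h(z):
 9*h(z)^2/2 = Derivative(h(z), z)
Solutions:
 h(z) = -2/(C1 + 9*z)


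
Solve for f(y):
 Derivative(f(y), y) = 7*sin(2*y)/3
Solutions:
 f(y) = C1 - 7*cos(2*y)/6


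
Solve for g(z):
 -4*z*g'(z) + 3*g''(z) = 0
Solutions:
 g(z) = C1 + C2*erfi(sqrt(6)*z/3)


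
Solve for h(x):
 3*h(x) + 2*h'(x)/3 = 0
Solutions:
 h(x) = C1*exp(-9*x/2)


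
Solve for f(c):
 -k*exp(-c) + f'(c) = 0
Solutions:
 f(c) = C1 - k*exp(-c)


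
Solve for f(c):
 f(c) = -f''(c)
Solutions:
 f(c) = C1*sin(c) + C2*cos(c)


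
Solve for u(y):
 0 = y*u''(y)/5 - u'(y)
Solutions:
 u(y) = C1 + C2*y^6


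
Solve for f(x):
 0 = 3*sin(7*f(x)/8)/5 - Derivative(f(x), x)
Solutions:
 -3*x/5 + 4*log(cos(7*f(x)/8) - 1)/7 - 4*log(cos(7*f(x)/8) + 1)/7 = C1


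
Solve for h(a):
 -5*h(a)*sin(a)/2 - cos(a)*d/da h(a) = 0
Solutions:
 h(a) = C1*cos(a)^(5/2)


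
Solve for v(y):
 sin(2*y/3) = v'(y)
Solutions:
 v(y) = C1 - 3*cos(2*y/3)/2


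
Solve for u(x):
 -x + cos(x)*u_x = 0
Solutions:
 u(x) = C1 + Integral(x/cos(x), x)


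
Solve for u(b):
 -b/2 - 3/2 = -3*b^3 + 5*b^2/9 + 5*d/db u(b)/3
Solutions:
 u(b) = C1 + 9*b^4/20 - b^3/9 - 3*b^2/20 - 9*b/10


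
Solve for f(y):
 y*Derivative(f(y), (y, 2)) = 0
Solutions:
 f(y) = C1 + C2*y


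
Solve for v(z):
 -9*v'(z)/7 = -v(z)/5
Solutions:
 v(z) = C1*exp(7*z/45)


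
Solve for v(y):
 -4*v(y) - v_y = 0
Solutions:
 v(y) = C1*exp(-4*y)


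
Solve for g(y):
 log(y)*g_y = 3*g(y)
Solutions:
 g(y) = C1*exp(3*li(y))


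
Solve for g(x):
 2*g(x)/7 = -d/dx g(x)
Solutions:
 g(x) = C1*exp(-2*x/7)


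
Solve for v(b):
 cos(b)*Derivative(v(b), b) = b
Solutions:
 v(b) = C1 + Integral(b/cos(b), b)


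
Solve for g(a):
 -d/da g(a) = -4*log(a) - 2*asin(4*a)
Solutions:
 g(a) = C1 + 4*a*log(a) + 2*a*asin(4*a) - 4*a + sqrt(1 - 16*a^2)/2


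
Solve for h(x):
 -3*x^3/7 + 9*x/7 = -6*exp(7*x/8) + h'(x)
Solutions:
 h(x) = C1 - 3*x^4/28 + 9*x^2/14 + 48*exp(7*x/8)/7


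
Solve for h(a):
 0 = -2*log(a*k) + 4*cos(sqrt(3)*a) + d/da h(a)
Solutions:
 h(a) = C1 + 2*a*log(a*k) - 2*a - 4*sqrt(3)*sin(sqrt(3)*a)/3


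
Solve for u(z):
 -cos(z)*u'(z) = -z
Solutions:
 u(z) = C1 + Integral(z/cos(z), z)


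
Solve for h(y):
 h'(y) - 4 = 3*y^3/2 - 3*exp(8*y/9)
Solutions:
 h(y) = C1 + 3*y^4/8 + 4*y - 27*exp(8*y/9)/8


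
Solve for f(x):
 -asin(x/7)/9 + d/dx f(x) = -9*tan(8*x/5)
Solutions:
 f(x) = C1 + x*asin(x/7)/9 + sqrt(49 - x^2)/9 + 45*log(cos(8*x/5))/8


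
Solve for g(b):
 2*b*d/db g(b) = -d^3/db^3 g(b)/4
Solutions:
 g(b) = C1 + Integral(C2*airyai(-2*b) + C3*airybi(-2*b), b)


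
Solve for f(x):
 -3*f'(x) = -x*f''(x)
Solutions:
 f(x) = C1 + C2*x^4


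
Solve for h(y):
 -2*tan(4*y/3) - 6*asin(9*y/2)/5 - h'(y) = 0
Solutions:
 h(y) = C1 - 6*y*asin(9*y/2)/5 - 2*sqrt(4 - 81*y^2)/15 + 3*log(cos(4*y/3))/2


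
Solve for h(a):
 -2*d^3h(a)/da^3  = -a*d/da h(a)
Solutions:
 h(a) = C1 + Integral(C2*airyai(2^(2/3)*a/2) + C3*airybi(2^(2/3)*a/2), a)


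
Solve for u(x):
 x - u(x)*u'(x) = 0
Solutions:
 u(x) = -sqrt(C1 + x^2)
 u(x) = sqrt(C1 + x^2)


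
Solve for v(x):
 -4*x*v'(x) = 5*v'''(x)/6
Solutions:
 v(x) = C1 + Integral(C2*airyai(-2*3^(1/3)*5^(2/3)*x/5) + C3*airybi(-2*3^(1/3)*5^(2/3)*x/5), x)


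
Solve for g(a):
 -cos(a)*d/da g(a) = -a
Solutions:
 g(a) = C1 + Integral(a/cos(a), a)


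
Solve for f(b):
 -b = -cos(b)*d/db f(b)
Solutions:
 f(b) = C1 + Integral(b/cos(b), b)


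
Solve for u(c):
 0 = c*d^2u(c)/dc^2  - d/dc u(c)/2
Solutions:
 u(c) = C1 + C2*c^(3/2)


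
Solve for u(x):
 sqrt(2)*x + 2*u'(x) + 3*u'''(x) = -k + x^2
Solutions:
 u(x) = C1 + C2*sin(sqrt(6)*x/3) + C3*cos(sqrt(6)*x/3) - k*x/2 + x^3/6 - sqrt(2)*x^2/4 - 3*x/2


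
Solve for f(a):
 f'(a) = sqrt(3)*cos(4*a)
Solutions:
 f(a) = C1 + sqrt(3)*sin(4*a)/4


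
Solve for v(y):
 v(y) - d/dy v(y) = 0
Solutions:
 v(y) = C1*exp(y)


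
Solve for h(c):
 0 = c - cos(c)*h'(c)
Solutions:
 h(c) = C1 + Integral(c/cos(c), c)


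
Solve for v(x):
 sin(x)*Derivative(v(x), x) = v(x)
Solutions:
 v(x) = C1*sqrt(cos(x) - 1)/sqrt(cos(x) + 1)


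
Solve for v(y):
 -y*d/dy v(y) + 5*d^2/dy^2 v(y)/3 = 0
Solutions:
 v(y) = C1 + C2*erfi(sqrt(30)*y/10)


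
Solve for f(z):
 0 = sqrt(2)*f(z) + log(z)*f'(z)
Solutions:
 f(z) = C1*exp(-sqrt(2)*li(z))


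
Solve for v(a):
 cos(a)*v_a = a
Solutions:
 v(a) = C1 + Integral(a/cos(a), a)


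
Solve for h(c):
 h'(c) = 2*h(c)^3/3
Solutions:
 h(c) = -sqrt(6)*sqrt(-1/(C1 + 2*c))/2
 h(c) = sqrt(6)*sqrt(-1/(C1 + 2*c))/2


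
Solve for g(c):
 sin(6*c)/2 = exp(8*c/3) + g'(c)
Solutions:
 g(c) = C1 - 3*exp(8*c/3)/8 - cos(6*c)/12


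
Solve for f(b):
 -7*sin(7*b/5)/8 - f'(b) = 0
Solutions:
 f(b) = C1 + 5*cos(7*b/5)/8


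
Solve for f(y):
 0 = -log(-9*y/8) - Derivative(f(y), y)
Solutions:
 f(y) = C1 - y*log(-y) + y*(-2*log(3) + 1 + 3*log(2))


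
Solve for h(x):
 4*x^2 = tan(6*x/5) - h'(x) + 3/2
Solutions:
 h(x) = C1 - 4*x^3/3 + 3*x/2 - 5*log(cos(6*x/5))/6


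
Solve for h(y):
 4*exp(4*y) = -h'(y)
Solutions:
 h(y) = C1 - exp(4*y)


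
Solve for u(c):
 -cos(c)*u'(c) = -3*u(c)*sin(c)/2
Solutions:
 u(c) = C1/cos(c)^(3/2)


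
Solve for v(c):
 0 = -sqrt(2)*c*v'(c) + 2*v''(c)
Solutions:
 v(c) = C1 + C2*erfi(2^(1/4)*c/2)


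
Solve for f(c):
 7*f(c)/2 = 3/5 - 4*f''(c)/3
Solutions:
 f(c) = C1*sin(sqrt(42)*c/4) + C2*cos(sqrt(42)*c/4) + 6/35


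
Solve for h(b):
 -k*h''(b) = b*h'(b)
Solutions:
 h(b) = C1 + C2*sqrt(k)*erf(sqrt(2)*b*sqrt(1/k)/2)


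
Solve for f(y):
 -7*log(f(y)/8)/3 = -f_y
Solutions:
 3*Integral(1/(-log(_y) + 3*log(2)), (_y, f(y)))/7 = C1 - y


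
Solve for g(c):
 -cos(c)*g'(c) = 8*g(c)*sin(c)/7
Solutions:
 g(c) = C1*cos(c)^(8/7)


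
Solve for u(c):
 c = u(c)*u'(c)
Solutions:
 u(c) = -sqrt(C1 + c^2)
 u(c) = sqrt(C1 + c^2)


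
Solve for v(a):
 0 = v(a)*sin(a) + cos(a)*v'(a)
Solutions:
 v(a) = C1*cos(a)


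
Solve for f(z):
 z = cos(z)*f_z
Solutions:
 f(z) = C1 + Integral(z/cos(z), z)


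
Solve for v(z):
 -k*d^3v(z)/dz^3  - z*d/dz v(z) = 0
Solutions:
 v(z) = C1 + Integral(C2*airyai(z*(-1/k)^(1/3)) + C3*airybi(z*(-1/k)^(1/3)), z)


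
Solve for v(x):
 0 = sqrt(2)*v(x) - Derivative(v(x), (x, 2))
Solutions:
 v(x) = C1*exp(-2^(1/4)*x) + C2*exp(2^(1/4)*x)


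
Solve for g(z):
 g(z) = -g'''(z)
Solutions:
 g(z) = C3*exp(-z) + (C1*sin(sqrt(3)*z/2) + C2*cos(sqrt(3)*z/2))*exp(z/2)


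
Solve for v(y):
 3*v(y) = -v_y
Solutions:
 v(y) = C1*exp(-3*y)


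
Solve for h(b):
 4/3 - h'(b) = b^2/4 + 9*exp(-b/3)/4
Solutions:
 h(b) = C1 - b^3/12 + 4*b/3 + 27*exp(-b/3)/4


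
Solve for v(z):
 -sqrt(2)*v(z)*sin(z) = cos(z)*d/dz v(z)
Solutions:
 v(z) = C1*cos(z)^(sqrt(2))


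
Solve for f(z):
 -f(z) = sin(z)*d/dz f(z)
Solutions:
 f(z) = C1*sqrt(cos(z) + 1)/sqrt(cos(z) - 1)


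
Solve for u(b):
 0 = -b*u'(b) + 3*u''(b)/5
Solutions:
 u(b) = C1 + C2*erfi(sqrt(30)*b/6)


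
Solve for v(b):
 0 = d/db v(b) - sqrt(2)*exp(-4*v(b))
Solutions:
 v(b) = log(-I*(C1 + 4*sqrt(2)*b)^(1/4))
 v(b) = log(I*(C1 + 4*sqrt(2)*b)^(1/4))
 v(b) = log(-(C1 + 4*sqrt(2)*b)^(1/4))
 v(b) = log(C1 + 4*sqrt(2)*b)/4


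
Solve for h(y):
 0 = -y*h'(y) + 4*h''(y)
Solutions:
 h(y) = C1 + C2*erfi(sqrt(2)*y/4)


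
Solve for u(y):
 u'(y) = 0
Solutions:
 u(y) = C1


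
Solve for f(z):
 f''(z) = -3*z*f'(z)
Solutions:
 f(z) = C1 + C2*erf(sqrt(6)*z/2)


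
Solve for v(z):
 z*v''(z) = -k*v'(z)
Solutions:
 v(z) = C1 + z^(1 - re(k))*(C2*sin(log(z)*Abs(im(k))) + C3*cos(log(z)*im(k)))


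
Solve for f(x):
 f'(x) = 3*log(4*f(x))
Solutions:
 -Integral(1/(log(_y) + 2*log(2)), (_y, f(x)))/3 = C1 - x


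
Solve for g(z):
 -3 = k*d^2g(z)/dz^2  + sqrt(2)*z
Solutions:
 g(z) = C1 + C2*z - sqrt(2)*z^3/(6*k) - 3*z^2/(2*k)


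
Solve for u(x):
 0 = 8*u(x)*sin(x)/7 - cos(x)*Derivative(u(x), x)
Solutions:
 u(x) = C1/cos(x)^(8/7)


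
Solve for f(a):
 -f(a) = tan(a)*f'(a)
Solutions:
 f(a) = C1/sin(a)


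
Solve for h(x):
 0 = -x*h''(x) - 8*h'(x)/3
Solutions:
 h(x) = C1 + C2/x^(5/3)


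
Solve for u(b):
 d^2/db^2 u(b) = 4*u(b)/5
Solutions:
 u(b) = C1*exp(-2*sqrt(5)*b/5) + C2*exp(2*sqrt(5)*b/5)


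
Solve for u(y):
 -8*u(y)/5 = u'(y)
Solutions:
 u(y) = C1*exp(-8*y/5)


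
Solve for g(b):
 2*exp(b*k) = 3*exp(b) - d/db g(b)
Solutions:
 g(b) = C1 + 3*exp(b) - 2*exp(b*k)/k


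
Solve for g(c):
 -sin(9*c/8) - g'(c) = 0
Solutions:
 g(c) = C1 + 8*cos(9*c/8)/9


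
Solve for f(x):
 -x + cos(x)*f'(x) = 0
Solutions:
 f(x) = C1 + Integral(x/cos(x), x)


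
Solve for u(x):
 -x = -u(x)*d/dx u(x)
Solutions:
 u(x) = -sqrt(C1 + x^2)
 u(x) = sqrt(C1 + x^2)


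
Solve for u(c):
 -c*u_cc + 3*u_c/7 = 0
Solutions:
 u(c) = C1 + C2*c^(10/7)


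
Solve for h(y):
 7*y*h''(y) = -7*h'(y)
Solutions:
 h(y) = C1 + C2*log(y)


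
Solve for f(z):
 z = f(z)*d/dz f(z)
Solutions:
 f(z) = -sqrt(C1 + z^2)
 f(z) = sqrt(C1 + z^2)


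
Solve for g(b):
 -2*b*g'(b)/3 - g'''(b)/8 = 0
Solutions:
 g(b) = C1 + Integral(C2*airyai(-2*2^(1/3)*3^(2/3)*b/3) + C3*airybi(-2*2^(1/3)*3^(2/3)*b/3), b)


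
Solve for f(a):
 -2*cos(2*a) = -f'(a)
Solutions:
 f(a) = C1 + sin(2*a)


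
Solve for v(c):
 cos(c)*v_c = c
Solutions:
 v(c) = C1 + Integral(c/cos(c), c)


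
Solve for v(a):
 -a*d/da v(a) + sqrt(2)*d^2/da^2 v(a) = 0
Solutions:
 v(a) = C1 + C2*erfi(2^(1/4)*a/2)


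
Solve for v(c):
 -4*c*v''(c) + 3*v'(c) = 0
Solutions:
 v(c) = C1 + C2*c^(7/4)


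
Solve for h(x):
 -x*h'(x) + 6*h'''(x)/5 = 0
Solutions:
 h(x) = C1 + Integral(C2*airyai(5^(1/3)*6^(2/3)*x/6) + C3*airybi(5^(1/3)*6^(2/3)*x/6), x)


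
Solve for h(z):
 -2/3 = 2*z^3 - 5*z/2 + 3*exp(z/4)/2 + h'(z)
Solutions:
 h(z) = C1 - z^4/2 + 5*z^2/4 - 2*z/3 - 6*exp(z/4)


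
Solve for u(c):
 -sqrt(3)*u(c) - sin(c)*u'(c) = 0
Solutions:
 u(c) = C1*(cos(c) + 1)^(sqrt(3)/2)/(cos(c) - 1)^(sqrt(3)/2)


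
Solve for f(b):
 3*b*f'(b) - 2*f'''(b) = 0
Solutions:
 f(b) = C1 + Integral(C2*airyai(2^(2/3)*3^(1/3)*b/2) + C3*airybi(2^(2/3)*3^(1/3)*b/2), b)


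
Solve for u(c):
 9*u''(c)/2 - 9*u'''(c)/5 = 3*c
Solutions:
 u(c) = C1 + C2*c + C3*exp(5*c/2) + c^3/9 + 2*c^2/15


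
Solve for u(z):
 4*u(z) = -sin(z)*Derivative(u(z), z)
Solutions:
 u(z) = C1*(cos(z)^2 + 2*cos(z) + 1)/(cos(z)^2 - 2*cos(z) + 1)


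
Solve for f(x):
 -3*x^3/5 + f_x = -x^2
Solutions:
 f(x) = C1 + 3*x^4/20 - x^3/3


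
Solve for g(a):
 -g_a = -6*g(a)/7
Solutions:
 g(a) = C1*exp(6*a/7)


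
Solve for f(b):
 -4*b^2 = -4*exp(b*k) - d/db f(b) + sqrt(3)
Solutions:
 f(b) = C1 + 4*b^3/3 + sqrt(3)*b - 4*exp(b*k)/k


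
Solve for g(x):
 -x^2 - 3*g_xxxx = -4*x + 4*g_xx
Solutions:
 g(x) = C1 + C2*x + C3*sin(2*sqrt(3)*x/3) + C4*cos(2*sqrt(3)*x/3) - x^4/48 + x^3/6 + 3*x^2/16


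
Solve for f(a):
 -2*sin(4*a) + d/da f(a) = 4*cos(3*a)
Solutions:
 f(a) = C1 + 4*sin(3*a)/3 - cos(4*a)/2


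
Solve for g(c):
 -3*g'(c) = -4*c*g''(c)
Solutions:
 g(c) = C1 + C2*c^(7/4)


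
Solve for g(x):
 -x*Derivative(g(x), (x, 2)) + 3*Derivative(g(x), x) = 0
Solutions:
 g(x) = C1 + C2*x^4


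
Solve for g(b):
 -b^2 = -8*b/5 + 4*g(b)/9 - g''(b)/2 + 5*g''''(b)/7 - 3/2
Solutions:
 g(b) = -9*b^2/4 + 18*b/5 + (C1*sin(5^(3/4)*sqrt(6)*7^(1/4)*b*sin(atan(sqrt(1799)/21)/2)/15) + C2*cos(5^(3/4)*sqrt(6)*7^(1/4)*b*sin(atan(sqrt(1799)/21)/2)/15))*exp(-5^(3/4)*sqrt(6)*7^(1/4)*b*cos(atan(sqrt(1799)/21)/2)/15) + (C3*sin(5^(3/4)*sqrt(6)*7^(1/4)*b*sin(atan(sqrt(1799)/21)/2)/15) + C4*cos(5^(3/4)*sqrt(6)*7^(1/4)*b*sin(atan(sqrt(1799)/21)/2)/15))*exp(5^(3/4)*sqrt(6)*7^(1/4)*b*cos(atan(sqrt(1799)/21)/2)/15) - 27/16


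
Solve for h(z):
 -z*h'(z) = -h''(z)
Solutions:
 h(z) = C1 + C2*erfi(sqrt(2)*z/2)


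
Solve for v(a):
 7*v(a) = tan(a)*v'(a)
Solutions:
 v(a) = C1*sin(a)^7


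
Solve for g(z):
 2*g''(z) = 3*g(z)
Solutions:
 g(z) = C1*exp(-sqrt(6)*z/2) + C2*exp(sqrt(6)*z/2)


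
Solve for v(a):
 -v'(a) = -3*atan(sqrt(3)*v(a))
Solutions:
 Integral(1/atan(sqrt(3)*_y), (_y, v(a))) = C1 + 3*a


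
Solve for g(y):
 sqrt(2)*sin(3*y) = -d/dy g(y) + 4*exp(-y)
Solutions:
 g(y) = C1 + sqrt(2)*cos(3*y)/3 - 4*exp(-y)


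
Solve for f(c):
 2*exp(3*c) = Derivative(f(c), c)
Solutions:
 f(c) = C1 + 2*exp(3*c)/3


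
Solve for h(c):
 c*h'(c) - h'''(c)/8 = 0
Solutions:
 h(c) = C1 + Integral(C2*airyai(2*c) + C3*airybi(2*c), c)


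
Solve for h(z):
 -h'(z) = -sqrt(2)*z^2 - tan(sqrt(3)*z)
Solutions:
 h(z) = C1 + sqrt(2)*z^3/3 - sqrt(3)*log(cos(sqrt(3)*z))/3


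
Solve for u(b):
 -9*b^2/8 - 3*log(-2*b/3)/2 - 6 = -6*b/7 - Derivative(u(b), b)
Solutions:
 u(b) = C1 + 3*b^3/8 - 3*b^2/7 + 3*b*log(-b)/2 + b*(-2*log(3) + log(2) + log(6)/2 + 9/2)


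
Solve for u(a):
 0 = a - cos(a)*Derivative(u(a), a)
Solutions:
 u(a) = C1 + Integral(a/cos(a), a)


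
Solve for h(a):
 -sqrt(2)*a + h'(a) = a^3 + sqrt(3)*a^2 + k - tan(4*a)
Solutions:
 h(a) = C1 + a^4/4 + sqrt(3)*a^3/3 + sqrt(2)*a^2/2 + a*k + log(cos(4*a))/4


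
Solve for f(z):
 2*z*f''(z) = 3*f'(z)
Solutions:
 f(z) = C1 + C2*z^(5/2)


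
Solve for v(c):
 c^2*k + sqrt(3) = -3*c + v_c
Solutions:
 v(c) = C1 + c^3*k/3 + 3*c^2/2 + sqrt(3)*c


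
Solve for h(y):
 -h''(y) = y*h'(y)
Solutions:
 h(y) = C1 + C2*erf(sqrt(2)*y/2)


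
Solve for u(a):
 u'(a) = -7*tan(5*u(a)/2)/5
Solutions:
 u(a) = -2*asin(C1*exp(-7*a/2))/5 + 2*pi/5
 u(a) = 2*asin(C1*exp(-7*a/2))/5


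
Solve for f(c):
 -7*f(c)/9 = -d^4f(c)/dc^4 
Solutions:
 f(c) = C1*exp(-sqrt(3)*7^(1/4)*c/3) + C2*exp(sqrt(3)*7^(1/4)*c/3) + C3*sin(sqrt(3)*7^(1/4)*c/3) + C4*cos(sqrt(3)*7^(1/4)*c/3)


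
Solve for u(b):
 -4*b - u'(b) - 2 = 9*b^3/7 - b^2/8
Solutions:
 u(b) = C1 - 9*b^4/28 + b^3/24 - 2*b^2 - 2*b


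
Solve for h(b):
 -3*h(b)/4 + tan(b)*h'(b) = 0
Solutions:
 h(b) = C1*sin(b)^(3/4)


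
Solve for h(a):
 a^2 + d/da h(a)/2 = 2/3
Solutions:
 h(a) = C1 - 2*a^3/3 + 4*a/3


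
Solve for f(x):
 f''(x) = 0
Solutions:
 f(x) = C1 + C2*x


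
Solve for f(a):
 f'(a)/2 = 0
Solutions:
 f(a) = C1


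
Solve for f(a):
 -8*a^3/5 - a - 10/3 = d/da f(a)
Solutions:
 f(a) = C1 - 2*a^4/5 - a^2/2 - 10*a/3


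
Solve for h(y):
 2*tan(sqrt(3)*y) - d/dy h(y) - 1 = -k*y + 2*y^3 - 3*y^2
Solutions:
 h(y) = C1 + k*y^2/2 - y^4/2 + y^3 - y - 2*sqrt(3)*log(cos(sqrt(3)*y))/3


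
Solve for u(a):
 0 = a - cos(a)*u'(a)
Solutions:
 u(a) = C1 + Integral(a/cos(a), a)


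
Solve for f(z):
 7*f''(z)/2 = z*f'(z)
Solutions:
 f(z) = C1 + C2*erfi(sqrt(7)*z/7)


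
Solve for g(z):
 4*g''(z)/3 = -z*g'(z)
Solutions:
 g(z) = C1 + C2*erf(sqrt(6)*z/4)


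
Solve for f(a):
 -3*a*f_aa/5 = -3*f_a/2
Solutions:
 f(a) = C1 + C2*a^(7/2)


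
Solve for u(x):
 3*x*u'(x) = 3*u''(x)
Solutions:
 u(x) = C1 + C2*erfi(sqrt(2)*x/2)


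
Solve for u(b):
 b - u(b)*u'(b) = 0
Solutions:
 u(b) = -sqrt(C1 + b^2)
 u(b) = sqrt(C1 + b^2)


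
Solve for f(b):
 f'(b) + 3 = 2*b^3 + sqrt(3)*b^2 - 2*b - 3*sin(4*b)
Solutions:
 f(b) = C1 + b^4/2 + sqrt(3)*b^3/3 - b^2 - 3*b + 3*cos(4*b)/4


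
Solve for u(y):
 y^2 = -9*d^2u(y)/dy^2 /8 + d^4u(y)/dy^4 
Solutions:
 u(y) = C1 + C2*y + C3*exp(-3*sqrt(2)*y/4) + C4*exp(3*sqrt(2)*y/4) - 2*y^4/27 - 64*y^2/81


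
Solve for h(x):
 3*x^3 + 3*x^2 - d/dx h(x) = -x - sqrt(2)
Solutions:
 h(x) = C1 + 3*x^4/4 + x^3 + x^2/2 + sqrt(2)*x


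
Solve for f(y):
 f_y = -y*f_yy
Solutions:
 f(y) = C1 + C2*log(y)


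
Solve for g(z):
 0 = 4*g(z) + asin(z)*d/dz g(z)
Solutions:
 g(z) = C1*exp(-4*Integral(1/asin(z), z))


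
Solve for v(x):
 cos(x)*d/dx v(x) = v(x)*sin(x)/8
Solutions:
 v(x) = C1/cos(x)^(1/8)


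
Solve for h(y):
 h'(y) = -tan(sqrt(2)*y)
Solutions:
 h(y) = C1 + sqrt(2)*log(cos(sqrt(2)*y))/2


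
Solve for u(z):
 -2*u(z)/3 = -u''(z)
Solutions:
 u(z) = C1*exp(-sqrt(6)*z/3) + C2*exp(sqrt(6)*z/3)


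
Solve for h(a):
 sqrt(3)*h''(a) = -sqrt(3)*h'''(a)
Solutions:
 h(a) = C1 + C2*a + C3*exp(-a)


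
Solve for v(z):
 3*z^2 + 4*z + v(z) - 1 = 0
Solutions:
 v(z) = -3*z^2 - 4*z + 1


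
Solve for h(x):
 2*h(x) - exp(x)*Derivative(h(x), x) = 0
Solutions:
 h(x) = C1*exp(-2*exp(-x))


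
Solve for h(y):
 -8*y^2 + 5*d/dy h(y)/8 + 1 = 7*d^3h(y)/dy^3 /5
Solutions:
 h(y) = C1 + C2*exp(-5*sqrt(14)*y/28) + C3*exp(5*sqrt(14)*y/28) + 64*y^3/15 + 6968*y/125


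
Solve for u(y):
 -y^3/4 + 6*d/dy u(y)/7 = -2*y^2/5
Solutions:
 u(y) = C1 + 7*y^4/96 - 7*y^3/45
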